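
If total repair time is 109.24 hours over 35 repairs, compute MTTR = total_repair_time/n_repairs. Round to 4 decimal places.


total_repair_time = 109.24
n_repairs = 35
MTTR = 109.24 / 35
MTTR = 3.1211

3.1211


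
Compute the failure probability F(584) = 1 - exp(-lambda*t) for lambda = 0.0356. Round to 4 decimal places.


lambda = 0.0356, t = 584
lambda * t = 20.7904
exp(-20.7904) = 0.0
F(t) = 1 - 0.0
F(t) = 1.0

1.0


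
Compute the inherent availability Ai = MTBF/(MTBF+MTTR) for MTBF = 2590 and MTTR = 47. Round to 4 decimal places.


MTBF = 2590
MTTR = 47
MTBF + MTTR = 2637
Ai = 2590 / 2637
Ai = 0.9822

0.9822


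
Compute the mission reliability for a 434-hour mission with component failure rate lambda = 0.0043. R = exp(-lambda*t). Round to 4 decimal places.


lambda = 0.0043
mission_time = 434
lambda * t = 0.0043 * 434 = 1.8662
R = exp(-1.8662)
R = 0.1547

0.1547


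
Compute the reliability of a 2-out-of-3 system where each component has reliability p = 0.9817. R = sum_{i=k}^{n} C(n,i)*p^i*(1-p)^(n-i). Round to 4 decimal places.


k = 2, n = 3, p = 0.9817
i=2: C(3,2)=3 * 0.9817^2 * 0.0183^1 = 0.0529
i=3: C(3,3)=1 * 0.9817^3 * 0.0183^0 = 0.9461
R = sum of terms = 0.999

0.999


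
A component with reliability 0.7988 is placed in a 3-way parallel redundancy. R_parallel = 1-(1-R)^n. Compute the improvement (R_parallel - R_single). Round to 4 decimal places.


R_single = 0.7988, n = 3
1 - R_single = 0.2012
(1 - R_single)^n = 0.2012^3 = 0.0081
R_parallel = 1 - 0.0081 = 0.9919
Improvement = 0.9919 - 0.7988
Improvement = 0.1931

0.1931


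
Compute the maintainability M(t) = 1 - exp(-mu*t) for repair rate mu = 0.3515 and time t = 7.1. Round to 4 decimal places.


mu = 0.3515, t = 7.1
mu * t = 0.3515 * 7.1 = 2.4956
exp(-2.4956) = 0.0824
M(t) = 1 - 0.0824
M(t) = 0.9176

0.9176


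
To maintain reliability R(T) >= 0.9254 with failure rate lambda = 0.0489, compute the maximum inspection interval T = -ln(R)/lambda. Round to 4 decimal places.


R_target = 0.9254
lambda = 0.0489
-ln(0.9254) = 0.0775
T = 0.0775 / 0.0489
T = 1.5855

1.5855


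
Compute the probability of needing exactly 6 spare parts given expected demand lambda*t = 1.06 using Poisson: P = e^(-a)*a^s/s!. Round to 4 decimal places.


a = 1.06, s = 6
e^(-a) = e^(-1.06) = 0.3465
a^s = 1.06^6 = 1.4185
s! = 720
P = 0.3465 * 1.4185 / 720
P = 0.0007

0.0007


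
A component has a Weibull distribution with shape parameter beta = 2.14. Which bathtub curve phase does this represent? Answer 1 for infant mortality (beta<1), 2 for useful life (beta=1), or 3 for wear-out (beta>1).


beta = 2.14
Compare beta to 1:
beta < 1 => infant mortality (phase 1)
beta = 1 => useful life (phase 2)
beta > 1 => wear-out (phase 3)
Since beta = 2.14, this is wear-out (increasing failure rate)
Phase = 3

3


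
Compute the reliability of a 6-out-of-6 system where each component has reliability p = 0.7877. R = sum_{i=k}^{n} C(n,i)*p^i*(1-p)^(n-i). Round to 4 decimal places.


k = 6, n = 6, p = 0.7877
i=6: C(6,6)=1 * 0.7877^6 * 0.2123^0 = 0.2389
R = sum of terms = 0.2389

0.2389


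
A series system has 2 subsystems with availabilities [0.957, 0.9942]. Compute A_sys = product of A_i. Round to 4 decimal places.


Subsystems: [0.957, 0.9942]
After subsystem 1 (A=0.957): product = 0.957
After subsystem 2 (A=0.9942): product = 0.9514
A_sys = 0.9514

0.9514


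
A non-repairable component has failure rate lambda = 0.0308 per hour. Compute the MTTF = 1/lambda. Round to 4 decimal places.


lambda = 0.0308
MTTF = 1 / 0.0308
MTTF = 32.4675

32.4675


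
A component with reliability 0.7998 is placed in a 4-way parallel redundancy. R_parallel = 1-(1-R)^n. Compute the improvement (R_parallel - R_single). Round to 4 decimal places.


R_single = 0.7998, n = 4
1 - R_single = 0.2002
(1 - R_single)^n = 0.2002^4 = 0.0016
R_parallel = 1 - 0.0016 = 0.9984
Improvement = 0.9984 - 0.7998
Improvement = 0.1986

0.1986


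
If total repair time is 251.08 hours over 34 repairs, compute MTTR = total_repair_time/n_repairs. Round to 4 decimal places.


total_repair_time = 251.08
n_repairs = 34
MTTR = 251.08 / 34
MTTR = 7.3847

7.3847


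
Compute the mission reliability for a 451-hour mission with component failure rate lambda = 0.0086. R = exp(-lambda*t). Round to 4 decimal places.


lambda = 0.0086
mission_time = 451
lambda * t = 0.0086 * 451 = 3.8786
R = exp(-3.8786)
R = 0.0207

0.0207


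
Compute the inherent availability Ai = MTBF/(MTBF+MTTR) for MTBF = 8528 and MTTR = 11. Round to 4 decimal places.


MTBF = 8528
MTTR = 11
MTBF + MTTR = 8539
Ai = 8528 / 8539
Ai = 0.9987

0.9987


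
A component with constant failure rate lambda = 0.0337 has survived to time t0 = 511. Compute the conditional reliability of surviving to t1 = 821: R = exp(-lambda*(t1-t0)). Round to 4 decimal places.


lambda = 0.0337
t0 = 511, t1 = 821
t1 - t0 = 310
lambda * (t1-t0) = 0.0337 * 310 = 10.447
R = exp(-10.447)
R = 0.0

0.0


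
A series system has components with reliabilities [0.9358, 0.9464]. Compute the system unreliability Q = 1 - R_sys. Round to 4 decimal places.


Components: [0.9358, 0.9464]
After component 1: product = 0.9358
After component 2: product = 0.8856
R_sys = 0.8856
Q = 1 - 0.8856 = 0.1144

0.1144


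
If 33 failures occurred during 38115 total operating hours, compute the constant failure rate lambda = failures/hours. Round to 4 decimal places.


failures = 33
total_hours = 38115
lambda = 33 / 38115
lambda = 0.0009

0.0009


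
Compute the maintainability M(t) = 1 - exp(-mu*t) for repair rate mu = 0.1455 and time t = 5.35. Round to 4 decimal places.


mu = 0.1455, t = 5.35
mu * t = 0.1455 * 5.35 = 0.7784
exp(-0.7784) = 0.4591
M(t) = 1 - 0.4591
M(t) = 0.5409

0.5409


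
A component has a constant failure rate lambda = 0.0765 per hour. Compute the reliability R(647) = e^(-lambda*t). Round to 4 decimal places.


lambda = 0.0765
t = 647
lambda * t = 49.4955
R(t) = e^(-49.4955)
R(t) = 0.0

0.0


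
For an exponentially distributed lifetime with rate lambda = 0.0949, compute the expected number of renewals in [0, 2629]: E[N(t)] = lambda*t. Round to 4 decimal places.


lambda = 0.0949
t = 2629
E[N(t)] = lambda * t
E[N(t)] = 0.0949 * 2629
E[N(t)] = 249.4921

249.4921


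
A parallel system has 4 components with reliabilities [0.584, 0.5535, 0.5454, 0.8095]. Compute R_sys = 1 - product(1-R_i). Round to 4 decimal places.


Components: [0.584, 0.5535, 0.5454, 0.8095]
(1 - 0.584) = 0.416, running product = 0.416
(1 - 0.5535) = 0.4465, running product = 0.1857
(1 - 0.5454) = 0.4546, running product = 0.0844
(1 - 0.8095) = 0.1905, running product = 0.0161
Product of (1-R_i) = 0.0161
R_sys = 1 - 0.0161 = 0.9839

0.9839


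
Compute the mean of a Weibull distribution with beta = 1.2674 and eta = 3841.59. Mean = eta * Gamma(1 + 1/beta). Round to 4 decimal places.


beta = 1.2674, eta = 3841.59
1/beta = 0.789
1 + 1/beta = 1.789
Gamma(1.789) = 0.9285
Mean = 3841.59 * 0.9285
Mean = 3566.9716

3566.9716


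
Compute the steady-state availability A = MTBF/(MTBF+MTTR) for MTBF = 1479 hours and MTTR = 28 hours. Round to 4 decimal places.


MTBF = 1479
MTTR = 28
MTBF + MTTR = 1507
A = 1479 / 1507
A = 0.9814

0.9814


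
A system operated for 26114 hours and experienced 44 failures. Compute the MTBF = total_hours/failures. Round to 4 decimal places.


total_hours = 26114
failures = 44
MTBF = 26114 / 44
MTBF = 593.5

593.5


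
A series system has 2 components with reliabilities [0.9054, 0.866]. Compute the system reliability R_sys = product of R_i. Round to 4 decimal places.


Components: [0.9054, 0.866]
After component 1 (R=0.9054): product = 0.9054
After component 2 (R=0.866): product = 0.7841
R_sys = 0.7841

0.7841


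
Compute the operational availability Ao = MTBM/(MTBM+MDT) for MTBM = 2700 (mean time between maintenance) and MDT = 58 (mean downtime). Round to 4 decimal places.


MTBM = 2700
MDT = 58
MTBM + MDT = 2758
Ao = 2700 / 2758
Ao = 0.979

0.979


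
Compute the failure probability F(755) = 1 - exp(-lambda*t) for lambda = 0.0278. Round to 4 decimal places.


lambda = 0.0278, t = 755
lambda * t = 20.989
exp(-20.989) = 0.0
F(t) = 1 - 0.0
F(t) = 1.0

1.0


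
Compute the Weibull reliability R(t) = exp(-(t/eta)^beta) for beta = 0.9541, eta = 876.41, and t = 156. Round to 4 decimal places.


beta = 0.9541, eta = 876.41, t = 156
t/eta = 156 / 876.41 = 0.178
(t/eta)^beta = 0.178^0.9541 = 0.1927
R(t) = exp(-0.1927)
R(t) = 0.8248

0.8248


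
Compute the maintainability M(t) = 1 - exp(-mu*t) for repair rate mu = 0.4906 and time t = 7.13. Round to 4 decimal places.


mu = 0.4906, t = 7.13
mu * t = 0.4906 * 7.13 = 3.498
exp(-3.498) = 0.0303
M(t) = 1 - 0.0303
M(t) = 0.9697

0.9697


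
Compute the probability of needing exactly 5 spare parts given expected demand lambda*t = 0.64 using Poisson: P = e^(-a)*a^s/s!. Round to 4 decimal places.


a = 0.64, s = 5
e^(-a) = e^(-0.64) = 0.5273
a^s = 0.64^5 = 0.1074
s! = 120
P = 0.5273 * 0.1074 / 120
P = 0.0005

0.0005


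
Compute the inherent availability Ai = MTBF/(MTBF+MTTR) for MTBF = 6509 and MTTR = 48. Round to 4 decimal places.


MTBF = 6509
MTTR = 48
MTBF + MTTR = 6557
Ai = 6509 / 6557
Ai = 0.9927

0.9927


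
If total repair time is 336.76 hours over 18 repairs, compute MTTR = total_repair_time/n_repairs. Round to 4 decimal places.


total_repair_time = 336.76
n_repairs = 18
MTTR = 336.76 / 18
MTTR = 18.7089

18.7089


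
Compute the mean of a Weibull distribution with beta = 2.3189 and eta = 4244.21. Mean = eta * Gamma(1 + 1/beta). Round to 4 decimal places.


beta = 2.3189, eta = 4244.21
1/beta = 0.4312
1 + 1/beta = 1.4312
Gamma(1.4312) = 0.886
Mean = 4244.21 * 0.886
Mean = 3760.382

3760.382


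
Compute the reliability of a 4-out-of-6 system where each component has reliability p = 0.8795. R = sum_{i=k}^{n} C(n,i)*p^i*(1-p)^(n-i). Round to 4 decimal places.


k = 4, n = 6, p = 0.8795
i=4: C(6,4)=15 * 0.8795^4 * 0.1205^2 = 0.1303
i=5: C(6,5)=6 * 0.8795^5 * 0.1205^1 = 0.3805
i=6: C(6,6)=1 * 0.8795^6 * 0.1205^0 = 0.4628
R = sum of terms = 0.9736

0.9736


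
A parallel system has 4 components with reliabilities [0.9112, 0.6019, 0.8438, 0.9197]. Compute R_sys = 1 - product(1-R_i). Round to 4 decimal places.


Components: [0.9112, 0.6019, 0.8438, 0.9197]
(1 - 0.9112) = 0.0888, running product = 0.0888
(1 - 0.6019) = 0.3981, running product = 0.0354
(1 - 0.8438) = 0.1562, running product = 0.0055
(1 - 0.9197) = 0.0803, running product = 0.0004
Product of (1-R_i) = 0.0004
R_sys = 1 - 0.0004 = 0.9996

0.9996


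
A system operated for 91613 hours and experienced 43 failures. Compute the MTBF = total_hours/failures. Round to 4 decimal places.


total_hours = 91613
failures = 43
MTBF = 91613 / 43
MTBF = 2130.5349

2130.5349


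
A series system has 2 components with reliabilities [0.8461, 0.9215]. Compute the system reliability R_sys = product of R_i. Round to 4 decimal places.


Components: [0.8461, 0.9215]
After component 1 (R=0.8461): product = 0.8461
After component 2 (R=0.9215): product = 0.7797
R_sys = 0.7797

0.7797


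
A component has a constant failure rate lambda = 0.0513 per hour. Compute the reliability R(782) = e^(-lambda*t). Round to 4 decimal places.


lambda = 0.0513
t = 782
lambda * t = 40.1166
R(t) = e^(-40.1166)
R(t) = 0.0

0.0


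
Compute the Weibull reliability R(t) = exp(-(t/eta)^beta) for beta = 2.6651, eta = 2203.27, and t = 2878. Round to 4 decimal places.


beta = 2.6651, eta = 2203.27, t = 2878
t/eta = 2878 / 2203.27 = 1.3062
(t/eta)^beta = 1.3062^2.6651 = 2.038
R(t) = exp(-2.038)
R(t) = 0.1303

0.1303


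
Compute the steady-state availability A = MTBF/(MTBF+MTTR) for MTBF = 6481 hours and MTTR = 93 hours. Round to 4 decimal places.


MTBF = 6481
MTTR = 93
MTBF + MTTR = 6574
A = 6481 / 6574
A = 0.9859

0.9859


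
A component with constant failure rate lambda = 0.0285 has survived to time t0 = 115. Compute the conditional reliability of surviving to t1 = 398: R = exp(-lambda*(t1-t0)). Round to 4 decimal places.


lambda = 0.0285
t0 = 115, t1 = 398
t1 - t0 = 283
lambda * (t1-t0) = 0.0285 * 283 = 8.0655
R = exp(-8.0655)
R = 0.0003

0.0003


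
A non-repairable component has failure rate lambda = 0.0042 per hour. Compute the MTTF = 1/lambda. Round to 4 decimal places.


lambda = 0.0042
MTTF = 1 / 0.0042
MTTF = 238.0952

238.0952


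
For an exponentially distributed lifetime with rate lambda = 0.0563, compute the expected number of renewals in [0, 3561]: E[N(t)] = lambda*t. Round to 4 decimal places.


lambda = 0.0563
t = 3561
E[N(t)] = lambda * t
E[N(t)] = 0.0563 * 3561
E[N(t)] = 200.4843

200.4843


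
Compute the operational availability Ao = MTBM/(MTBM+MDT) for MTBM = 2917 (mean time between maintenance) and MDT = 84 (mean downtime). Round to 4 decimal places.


MTBM = 2917
MDT = 84
MTBM + MDT = 3001
Ao = 2917 / 3001
Ao = 0.972

0.972


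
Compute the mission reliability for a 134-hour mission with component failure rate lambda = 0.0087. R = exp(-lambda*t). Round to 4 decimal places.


lambda = 0.0087
mission_time = 134
lambda * t = 0.0087 * 134 = 1.1658
R = exp(-1.1658)
R = 0.3117

0.3117


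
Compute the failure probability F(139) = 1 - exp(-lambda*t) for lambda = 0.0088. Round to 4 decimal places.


lambda = 0.0088, t = 139
lambda * t = 1.2232
exp(-1.2232) = 0.2943
F(t) = 1 - 0.2943
F(t) = 0.7057

0.7057


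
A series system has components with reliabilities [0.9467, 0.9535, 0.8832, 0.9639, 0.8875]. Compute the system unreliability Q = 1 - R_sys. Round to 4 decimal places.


Components: [0.9467, 0.9535, 0.8832, 0.9639, 0.8875]
After component 1: product = 0.9467
After component 2: product = 0.9027
After component 3: product = 0.7972
After component 4: product = 0.7685
After component 5: product = 0.682
R_sys = 0.682
Q = 1 - 0.682 = 0.318

0.318


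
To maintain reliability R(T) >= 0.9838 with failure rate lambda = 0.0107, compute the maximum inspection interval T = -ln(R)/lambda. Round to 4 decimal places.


R_target = 0.9838
lambda = 0.0107
-ln(0.9838) = 0.0163
T = 0.0163 / 0.0107
T = 1.5264

1.5264


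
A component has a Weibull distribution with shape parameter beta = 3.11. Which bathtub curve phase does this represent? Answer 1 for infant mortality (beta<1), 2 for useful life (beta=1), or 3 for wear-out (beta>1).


beta = 3.11
Compare beta to 1:
beta < 1 => infant mortality (phase 1)
beta = 1 => useful life (phase 2)
beta > 1 => wear-out (phase 3)
Since beta = 3.11, this is wear-out (increasing failure rate)
Phase = 3

3


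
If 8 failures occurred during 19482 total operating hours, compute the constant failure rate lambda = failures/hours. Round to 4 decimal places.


failures = 8
total_hours = 19482
lambda = 8 / 19482
lambda = 0.0004

0.0004


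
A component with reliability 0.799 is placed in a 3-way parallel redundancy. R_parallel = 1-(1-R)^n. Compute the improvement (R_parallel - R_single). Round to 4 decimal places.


R_single = 0.799, n = 3
1 - R_single = 0.201
(1 - R_single)^n = 0.201^3 = 0.0081
R_parallel = 1 - 0.0081 = 0.9919
Improvement = 0.9919 - 0.799
Improvement = 0.1929

0.1929


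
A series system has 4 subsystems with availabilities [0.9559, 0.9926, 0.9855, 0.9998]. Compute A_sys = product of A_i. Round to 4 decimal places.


Subsystems: [0.9559, 0.9926, 0.9855, 0.9998]
After subsystem 1 (A=0.9559): product = 0.9559
After subsystem 2 (A=0.9926): product = 0.9488
After subsystem 3 (A=0.9855): product = 0.9351
After subsystem 4 (A=0.9998): product = 0.9349
A_sys = 0.9349

0.9349


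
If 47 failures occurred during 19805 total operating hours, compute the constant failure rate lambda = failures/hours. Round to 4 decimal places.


failures = 47
total_hours = 19805
lambda = 47 / 19805
lambda = 0.0024

0.0024


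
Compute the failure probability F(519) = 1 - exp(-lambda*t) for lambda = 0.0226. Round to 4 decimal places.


lambda = 0.0226, t = 519
lambda * t = 11.7294
exp(-11.7294) = 0.0
F(t) = 1 - 0.0
F(t) = 1.0

1.0


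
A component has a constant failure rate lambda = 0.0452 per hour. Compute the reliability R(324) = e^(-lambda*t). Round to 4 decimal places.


lambda = 0.0452
t = 324
lambda * t = 14.6448
R(t) = e^(-14.6448)
R(t) = 0.0

0.0


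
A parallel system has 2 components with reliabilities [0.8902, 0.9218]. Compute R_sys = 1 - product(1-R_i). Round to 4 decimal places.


Components: [0.8902, 0.9218]
(1 - 0.8902) = 0.1098, running product = 0.1098
(1 - 0.9218) = 0.0782, running product = 0.0086
Product of (1-R_i) = 0.0086
R_sys = 1 - 0.0086 = 0.9914

0.9914


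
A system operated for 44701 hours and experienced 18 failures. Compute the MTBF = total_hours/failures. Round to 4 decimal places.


total_hours = 44701
failures = 18
MTBF = 44701 / 18
MTBF = 2483.3889

2483.3889


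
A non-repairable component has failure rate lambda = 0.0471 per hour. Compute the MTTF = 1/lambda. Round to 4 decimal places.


lambda = 0.0471
MTTF = 1 / 0.0471
MTTF = 21.2314

21.2314


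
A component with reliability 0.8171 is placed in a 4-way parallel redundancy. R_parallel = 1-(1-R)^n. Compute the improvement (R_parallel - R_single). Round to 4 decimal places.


R_single = 0.8171, n = 4
1 - R_single = 0.1829
(1 - R_single)^n = 0.1829^4 = 0.0011
R_parallel = 1 - 0.0011 = 0.9989
Improvement = 0.9989 - 0.8171
Improvement = 0.1818

0.1818


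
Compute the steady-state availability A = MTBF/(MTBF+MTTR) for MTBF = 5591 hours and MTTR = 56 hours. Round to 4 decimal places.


MTBF = 5591
MTTR = 56
MTBF + MTTR = 5647
A = 5591 / 5647
A = 0.9901

0.9901


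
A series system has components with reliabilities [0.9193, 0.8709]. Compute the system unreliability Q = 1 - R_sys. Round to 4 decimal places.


Components: [0.9193, 0.8709]
After component 1: product = 0.9193
After component 2: product = 0.8006
R_sys = 0.8006
Q = 1 - 0.8006 = 0.1994

0.1994


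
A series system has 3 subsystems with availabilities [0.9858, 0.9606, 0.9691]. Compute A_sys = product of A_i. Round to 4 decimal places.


Subsystems: [0.9858, 0.9606, 0.9691]
After subsystem 1 (A=0.9858): product = 0.9858
After subsystem 2 (A=0.9606): product = 0.947
After subsystem 3 (A=0.9691): product = 0.9177
A_sys = 0.9177

0.9177


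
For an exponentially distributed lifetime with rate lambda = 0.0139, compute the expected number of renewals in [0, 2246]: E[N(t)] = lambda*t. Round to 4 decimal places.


lambda = 0.0139
t = 2246
E[N(t)] = lambda * t
E[N(t)] = 0.0139 * 2246
E[N(t)] = 31.2194

31.2194


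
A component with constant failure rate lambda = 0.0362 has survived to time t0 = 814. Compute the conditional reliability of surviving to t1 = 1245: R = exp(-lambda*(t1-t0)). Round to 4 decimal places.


lambda = 0.0362
t0 = 814, t1 = 1245
t1 - t0 = 431
lambda * (t1-t0) = 0.0362 * 431 = 15.6022
R = exp(-15.6022)
R = 0.0

0.0


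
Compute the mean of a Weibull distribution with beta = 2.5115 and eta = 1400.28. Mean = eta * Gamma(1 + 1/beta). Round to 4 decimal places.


beta = 2.5115, eta = 1400.28
1/beta = 0.3982
1 + 1/beta = 1.3982
Gamma(1.3982) = 0.8874
Mean = 1400.28 * 0.8874
Mean = 1242.5596

1242.5596


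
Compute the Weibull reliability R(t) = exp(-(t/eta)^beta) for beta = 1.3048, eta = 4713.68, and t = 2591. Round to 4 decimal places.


beta = 1.3048, eta = 4713.68, t = 2591
t/eta = 2591 / 4713.68 = 0.5497
(t/eta)^beta = 0.5497^1.3048 = 0.458
R(t) = exp(-0.458)
R(t) = 0.6325

0.6325


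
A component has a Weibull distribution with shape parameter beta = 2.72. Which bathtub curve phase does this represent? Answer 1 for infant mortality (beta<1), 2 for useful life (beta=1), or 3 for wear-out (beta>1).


beta = 2.72
Compare beta to 1:
beta < 1 => infant mortality (phase 1)
beta = 1 => useful life (phase 2)
beta > 1 => wear-out (phase 3)
Since beta = 2.72, this is wear-out (increasing failure rate)
Phase = 3

3


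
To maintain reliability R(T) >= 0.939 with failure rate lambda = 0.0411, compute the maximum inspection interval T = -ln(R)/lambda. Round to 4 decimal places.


R_target = 0.939
lambda = 0.0411
-ln(0.939) = 0.0629
T = 0.0629 / 0.0411
T = 1.5314

1.5314


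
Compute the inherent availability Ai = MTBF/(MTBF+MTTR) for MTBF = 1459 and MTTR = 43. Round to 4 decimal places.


MTBF = 1459
MTTR = 43
MTBF + MTTR = 1502
Ai = 1459 / 1502
Ai = 0.9714

0.9714


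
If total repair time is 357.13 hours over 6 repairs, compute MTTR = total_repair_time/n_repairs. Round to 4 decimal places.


total_repair_time = 357.13
n_repairs = 6
MTTR = 357.13 / 6
MTTR = 59.5217

59.5217


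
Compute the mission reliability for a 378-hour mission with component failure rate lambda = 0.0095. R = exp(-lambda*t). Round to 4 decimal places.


lambda = 0.0095
mission_time = 378
lambda * t = 0.0095 * 378 = 3.591
R = exp(-3.591)
R = 0.0276

0.0276


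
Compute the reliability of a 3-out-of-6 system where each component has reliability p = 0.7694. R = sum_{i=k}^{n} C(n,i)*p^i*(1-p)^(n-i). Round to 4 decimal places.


k = 3, n = 6, p = 0.7694
i=3: C(6,3)=20 * 0.7694^3 * 0.2306^3 = 0.1117
i=4: C(6,4)=15 * 0.7694^4 * 0.2306^2 = 0.2795
i=5: C(6,5)=6 * 0.7694^5 * 0.2306^1 = 0.3731
i=6: C(6,6)=1 * 0.7694^6 * 0.2306^0 = 0.2074
R = sum of terms = 0.9717

0.9717


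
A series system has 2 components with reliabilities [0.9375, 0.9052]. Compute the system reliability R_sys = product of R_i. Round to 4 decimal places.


Components: [0.9375, 0.9052]
After component 1 (R=0.9375): product = 0.9375
After component 2 (R=0.9052): product = 0.8486
R_sys = 0.8486

0.8486


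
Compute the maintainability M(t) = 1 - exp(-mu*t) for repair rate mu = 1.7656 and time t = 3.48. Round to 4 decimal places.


mu = 1.7656, t = 3.48
mu * t = 1.7656 * 3.48 = 6.1443
exp(-6.1443) = 0.0021
M(t) = 1 - 0.0021
M(t) = 0.9979

0.9979


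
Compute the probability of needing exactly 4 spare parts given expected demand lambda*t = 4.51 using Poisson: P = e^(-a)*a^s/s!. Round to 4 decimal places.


a = 4.51, s = 4
e^(-a) = e^(-4.51) = 0.011
a^s = 4.51^4 = 413.7197
s! = 24
P = 0.011 * 413.7197 / 24
P = 0.1896

0.1896


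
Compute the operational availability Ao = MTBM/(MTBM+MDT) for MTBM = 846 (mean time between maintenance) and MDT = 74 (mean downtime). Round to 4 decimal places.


MTBM = 846
MDT = 74
MTBM + MDT = 920
Ao = 846 / 920
Ao = 0.9196

0.9196


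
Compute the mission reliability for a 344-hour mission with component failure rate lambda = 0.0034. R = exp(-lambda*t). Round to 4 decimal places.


lambda = 0.0034
mission_time = 344
lambda * t = 0.0034 * 344 = 1.1696
R = exp(-1.1696)
R = 0.3105

0.3105


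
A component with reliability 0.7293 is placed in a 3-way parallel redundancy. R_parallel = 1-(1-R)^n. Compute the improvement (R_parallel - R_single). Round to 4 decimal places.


R_single = 0.7293, n = 3
1 - R_single = 0.2707
(1 - R_single)^n = 0.2707^3 = 0.0198
R_parallel = 1 - 0.0198 = 0.9802
Improvement = 0.9802 - 0.7293
Improvement = 0.2509

0.2509


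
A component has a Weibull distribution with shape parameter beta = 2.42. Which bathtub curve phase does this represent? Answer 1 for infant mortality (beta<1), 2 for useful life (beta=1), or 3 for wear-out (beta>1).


beta = 2.42
Compare beta to 1:
beta < 1 => infant mortality (phase 1)
beta = 1 => useful life (phase 2)
beta > 1 => wear-out (phase 3)
Since beta = 2.42, this is wear-out (increasing failure rate)
Phase = 3

3


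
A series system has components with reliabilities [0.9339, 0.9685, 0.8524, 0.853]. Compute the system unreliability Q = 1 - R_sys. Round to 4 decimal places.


Components: [0.9339, 0.9685, 0.8524, 0.853]
After component 1: product = 0.9339
After component 2: product = 0.9045
After component 3: product = 0.771
After component 4: product = 0.6576
R_sys = 0.6576
Q = 1 - 0.6576 = 0.3424

0.3424


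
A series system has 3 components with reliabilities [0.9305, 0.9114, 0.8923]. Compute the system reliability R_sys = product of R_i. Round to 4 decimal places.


Components: [0.9305, 0.9114, 0.8923]
After component 1 (R=0.9305): product = 0.9305
After component 2 (R=0.9114): product = 0.8481
After component 3 (R=0.8923): product = 0.7567
R_sys = 0.7567

0.7567


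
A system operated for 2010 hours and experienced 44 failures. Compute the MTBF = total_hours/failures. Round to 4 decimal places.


total_hours = 2010
failures = 44
MTBF = 2010 / 44
MTBF = 45.6818

45.6818


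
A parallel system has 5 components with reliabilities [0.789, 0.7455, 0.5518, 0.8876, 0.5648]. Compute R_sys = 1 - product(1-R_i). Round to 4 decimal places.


Components: [0.789, 0.7455, 0.5518, 0.8876, 0.5648]
(1 - 0.789) = 0.211, running product = 0.211
(1 - 0.7455) = 0.2545, running product = 0.0537
(1 - 0.5518) = 0.4482, running product = 0.0241
(1 - 0.8876) = 0.1124, running product = 0.0027
(1 - 0.5648) = 0.4352, running product = 0.0012
Product of (1-R_i) = 0.0012
R_sys = 1 - 0.0012 = 0.9988

0.9988


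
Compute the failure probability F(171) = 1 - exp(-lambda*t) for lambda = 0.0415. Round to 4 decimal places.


lambda = 0.0415, t = 171
lambda * t = 7.0965
exp(-7.0965) = 0.0008
F(t) = 1 - 0.0008
F(t) = 0.9992

0.9992


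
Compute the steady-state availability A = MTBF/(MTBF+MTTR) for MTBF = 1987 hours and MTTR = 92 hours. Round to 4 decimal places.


MTBF = 1987
MTTR = 92
MTBF + MTTR = 2079
A = 1987 / 2079
A = 0.9557

0.9557


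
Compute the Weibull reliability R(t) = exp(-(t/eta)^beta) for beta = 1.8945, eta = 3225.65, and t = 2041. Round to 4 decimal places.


beta = 1.8945, eta = 3225.65, t = 2041
t/eta = 2041 / 3225.65 = 0.6327
(t/eta)^beta = 0.6327^1.8945 = 0.4202
R(t) = exp(-0.4202)
R(t) = 0.6569

0.6569


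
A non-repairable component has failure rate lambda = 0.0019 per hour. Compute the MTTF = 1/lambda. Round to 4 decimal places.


lambda = 0.0019
MTTF = 1 / 0.0019
MTTF = 526.3158

526.3158


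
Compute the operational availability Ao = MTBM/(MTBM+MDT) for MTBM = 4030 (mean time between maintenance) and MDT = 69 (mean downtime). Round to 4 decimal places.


MTBM = 4030
MDT = 69
MTBM + MDT = 4099
Ao = 4030 / 4099
Ao = 0.9832

0.9832


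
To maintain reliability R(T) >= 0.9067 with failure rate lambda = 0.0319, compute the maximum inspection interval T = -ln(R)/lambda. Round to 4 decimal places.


R_target = 0.9067
lambda = 0.0319
-ln(0.9067) = 0.0979
T = 0.0979 / 0.0319
T = 3.0703

3.0703


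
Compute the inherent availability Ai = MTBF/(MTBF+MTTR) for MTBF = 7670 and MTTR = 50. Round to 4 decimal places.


MTBF = 7670
MTTR = 50
MTBF + MTTR = 7720
Ai = 7670 / 7720
Ai = 0.9935

0.9935


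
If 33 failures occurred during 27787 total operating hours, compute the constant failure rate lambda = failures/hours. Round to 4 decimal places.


failures = 33
total_hours = 27787
lambda = 33 / 27787
lambda = 0.0012

0.0012


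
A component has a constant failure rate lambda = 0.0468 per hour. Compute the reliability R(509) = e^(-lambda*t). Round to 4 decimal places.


lambda = 0.0468
t = 509
lambda * t = 23.8212
R(t) = e^(-23.8212)
R(t) = 0.0

0.0


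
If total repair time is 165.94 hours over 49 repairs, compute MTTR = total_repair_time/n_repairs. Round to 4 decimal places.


total_repair_time = 165.94
n_repairs = 49
MTTR = 165.94 / 49
MTTR = 3.3865

3.3865


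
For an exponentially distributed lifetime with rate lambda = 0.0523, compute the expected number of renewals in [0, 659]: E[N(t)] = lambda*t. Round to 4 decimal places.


lambda = 0.0523
t = 659
E[N(t)] = lambda * t
E[N(t)] = 0.0523 * 659
E[N(t)] = 34.4657

34.4657


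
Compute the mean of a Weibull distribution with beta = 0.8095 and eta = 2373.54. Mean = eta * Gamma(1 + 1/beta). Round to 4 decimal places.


beta = 0.8095, eta = 2373.54
1/beta = 1.2353
1 + 1/beta = 2.2353
Gamma(2.2353) = 1.1236
Mean = 2373.54 * 1.1236
Mean = 2666.8963

2666.8963


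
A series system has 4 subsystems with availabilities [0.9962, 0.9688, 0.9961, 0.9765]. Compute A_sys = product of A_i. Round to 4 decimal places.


Subsystems: [0.9962, 0.9688, 0.9961, 0.9765]
After subsystem 1 (A=0.9962): product = 0.9962
After subsystem 2 (A=0.9688): product = 0.9651
After subsystem 3 (A=0.9961): product = 0.9614
After subsystem 4 (A=0.9765): product = 0.9388
A_sys = 0.9388

0.9388


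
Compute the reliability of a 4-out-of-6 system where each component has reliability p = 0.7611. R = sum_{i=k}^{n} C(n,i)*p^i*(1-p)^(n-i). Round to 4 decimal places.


k = 4, n = 6, p = 0.7611
i=4: C(6,4)=15 * 0.7611^4 * 0.2389^2 = 0.2873
i=5: C(6,5)=6 * 0.7611^5 * 0.2389^1 = 0.3661
i=6: C(6,6)=1 * 0.7611^6 * 0.2389^0 = 0.1944
R = sum of terms = 0.8477

0.8477


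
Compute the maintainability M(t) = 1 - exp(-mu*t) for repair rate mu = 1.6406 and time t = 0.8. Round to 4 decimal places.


mu = 1.6406, t = 0.8
mu * t = 1.6406 * 0.8 = 1.3125
exp(-1.3125) = 0.2692
M(t) = 1 - 0.2692
M(t) = 0.7308

0.7308


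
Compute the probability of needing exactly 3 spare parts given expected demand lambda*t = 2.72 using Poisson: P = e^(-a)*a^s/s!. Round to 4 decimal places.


a = 2.72, s = 3
e^(-a) = e^(-2.72) = 0.0659
a^s = 2.72^3 = 20.1236
s! = 6
P = 0.0659 * 20.1236 / 6
P = 0.2209

0.2209


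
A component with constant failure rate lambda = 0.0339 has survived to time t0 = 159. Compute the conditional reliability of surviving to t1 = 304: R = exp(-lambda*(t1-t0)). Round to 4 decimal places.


lambda = 0.0339
t0 = 159, t1 = 304
t1 - t0 = 145
lambda * (t1-t0) = 0.0339 * 145 = 4.9155
R = exp(-4.9155)
R = 0.0073

0.0073


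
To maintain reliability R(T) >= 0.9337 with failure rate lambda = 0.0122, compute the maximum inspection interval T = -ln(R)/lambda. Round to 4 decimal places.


R_target = 0.9337
lambda = 0.0122
-ln(0.9337) = 0.0686
T = 0.0686 / 0.0122
T = 5.623

5.623


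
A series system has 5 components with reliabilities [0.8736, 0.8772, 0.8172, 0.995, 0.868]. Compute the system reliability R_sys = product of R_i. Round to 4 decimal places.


Components: [0.8736, 0.8772, 0.8172, 0.995, 0.868]
After component 1 (R=0.8736): product = 0.8736
After component 2 (R=0.8772): product = 0.7663
After component 3 (R=0.8172): product = 0.6262
After component 4 (R=0.995): product = 0.6231
After component 5 (R=0.868): product = 0.5409
R_sys = 0.5409

0.5409


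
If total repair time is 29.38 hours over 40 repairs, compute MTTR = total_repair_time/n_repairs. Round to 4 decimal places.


total_repair_time = 29.38
n_repairs = 40
MTTR = 29.38 / 40
MTTR = 0.7345

0.7345


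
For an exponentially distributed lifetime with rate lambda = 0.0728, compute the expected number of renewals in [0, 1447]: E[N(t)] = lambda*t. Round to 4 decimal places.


lambda = 0.0728
t = 1447
E[N(t)] = lambda * t
E[N(t)] = 0.0728 * 1447
E[N(t)] = 105.3416

105.3416


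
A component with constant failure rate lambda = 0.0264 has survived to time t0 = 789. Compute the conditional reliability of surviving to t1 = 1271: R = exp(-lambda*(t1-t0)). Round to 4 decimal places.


lambda = 0.0264
t0 = 789, t1 = 1271
t1 - t0 = 482
lambda * (t1-t0) = 0.0264 * 482 = 12.7248
R = exp(-12.7248)
R = 0.0

0.0


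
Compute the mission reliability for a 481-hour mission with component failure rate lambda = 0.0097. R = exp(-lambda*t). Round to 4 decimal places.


lambda = 0.0097
mission_time = 481
lambda * t = 0.0097 * 481 = 4.6657
R = exp(-4.6657)
R = 0.0094

0.0094


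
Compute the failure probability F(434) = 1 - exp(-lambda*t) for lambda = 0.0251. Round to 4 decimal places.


lambda = 0.0251, t = 434
lambda * t = 10.8934
exp(-10.8934) = 0.0
F(t) = 1 - 0.0
F(t) = 1.0

1.0


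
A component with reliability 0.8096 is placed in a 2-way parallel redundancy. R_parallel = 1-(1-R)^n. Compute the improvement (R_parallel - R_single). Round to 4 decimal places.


R_single = 0.8096, n = 2
1 - R_single = 0.1904
(1 - R_single)^n = 0.1904^2 = 0.0363
R_parallel = 1 - 0.0363 = 0.9637
Improvement = 0.9637 - 0.8096
Improvement = 0.1541

0.1541


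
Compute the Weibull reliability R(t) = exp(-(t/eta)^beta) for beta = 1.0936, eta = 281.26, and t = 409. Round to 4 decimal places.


beta = 1.0936, eta = 281.26, t = 409
t/eta = 409 / 281.26 = 1.4542
(t/eta)^beta = 1.4542^1.0936 = 1.506
R(t) = exp(-1.506)
R(t) = 0.2218

0.2218


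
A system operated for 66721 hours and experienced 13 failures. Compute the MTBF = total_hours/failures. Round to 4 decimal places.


total_hours = 66721
failures = 13
MTBF = 66721 / 13
MTBF = 5132.3846

5132.3846


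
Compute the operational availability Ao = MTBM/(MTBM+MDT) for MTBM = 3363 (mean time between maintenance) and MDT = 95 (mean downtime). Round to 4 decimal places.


MTBM = 3363
MDT = 95
MTBM + MDT = 3458
Ao = 3363 / 3458
Ao = 0.9725

0.9725


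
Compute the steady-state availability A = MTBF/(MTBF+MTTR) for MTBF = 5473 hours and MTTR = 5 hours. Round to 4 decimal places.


MTBF = 5473
MTTR = 5
MTBF + MTTR = 5478
A = 5473 / 5478
A = 0.9991

0.9991


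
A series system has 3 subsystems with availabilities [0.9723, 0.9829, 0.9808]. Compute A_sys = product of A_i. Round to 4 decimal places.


Subsystems: [0.9723, 0.9829, 0.9808]
After subsystem 1 (A=0.9723): product = 0.9723
After subsystem 2 (A=0.9829): product = 0.9557
After subsystem 3 (A=0.9808): product = 0.9373
A_sys = 0.9373

0.9373


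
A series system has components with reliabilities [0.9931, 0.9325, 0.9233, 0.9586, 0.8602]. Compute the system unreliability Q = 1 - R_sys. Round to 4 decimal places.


Components: [0.9931, 0.9325, 0.9233, 0.9586, 0.8602]
After component 1: product = 0.9931
After component 2: product = 0.9261
After component 3: product = 0.855
After component 4: product = 0.8196
After component 5: product = 0.7051
R_sys = 0.7051
Q = 1 - 0.7051 = 0.2949

0.2949


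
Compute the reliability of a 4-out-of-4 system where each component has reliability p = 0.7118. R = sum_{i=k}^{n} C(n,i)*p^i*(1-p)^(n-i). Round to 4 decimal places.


k = 4, n = 4, p = 0.7118
i=4: C(4,4)=1 * 0.7118^4 * 0.2882^0 = 0.2567
R = sum of terms = 0.2567

0.2567


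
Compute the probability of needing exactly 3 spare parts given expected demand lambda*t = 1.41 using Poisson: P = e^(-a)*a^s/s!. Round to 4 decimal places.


a = 1.41, s = 3
e^(-a) = e^(-1.41) = 0.2441
a^s = 1.41^3 = 2.8032
s! = 6
P = 0.2441 * 2.8032 / 6
P = 0.1141

0.1141


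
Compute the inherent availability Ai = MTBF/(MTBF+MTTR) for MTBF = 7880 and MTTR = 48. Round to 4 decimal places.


MTBF = 7880
MTTR = 48
MTBF + MTTR = 7928
Ai = 7880 / 7928
Ai = 0.9939

0.9939


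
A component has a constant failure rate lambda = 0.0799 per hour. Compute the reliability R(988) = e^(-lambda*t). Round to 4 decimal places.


lambda = 0.0799
t = 988
lambda * t = 78.9412
R(t) = e^(-78.9412)
R(t) = 0.0

0.0


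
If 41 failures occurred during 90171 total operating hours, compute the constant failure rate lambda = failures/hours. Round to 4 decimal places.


failures = 41
total_hours = 90171
lambda = 41 / 90171
lambda = 0.0005

0.0005


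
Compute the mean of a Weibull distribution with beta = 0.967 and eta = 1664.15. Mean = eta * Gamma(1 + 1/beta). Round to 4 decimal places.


beta = 0.967, eta = 1664.15
1/beta = 1.0341
1 + 1/beta = 2.0341
Gamma(2.0341) = 1.0149
Mean = 1664.15 * 1.0149
Mean = 1688.9641

1688.9641


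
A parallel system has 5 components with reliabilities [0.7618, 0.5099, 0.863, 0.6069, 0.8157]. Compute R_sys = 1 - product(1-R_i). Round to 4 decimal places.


Components: [0.7618, 0.5099, 0.863, 0.6069, 0.8157]
(1 - 0.7618) = 0.2382, running product = 0.2382
(1 - 0.5099) = 0.4901, running product = 0.1167
(1 - 0.863) = 0.137, running product = 0.016
(1 - 0.6069) = 0.3931, running product = 0.0063
(1 - 0.8157) = 0.1843, running product = 0.0012
Product of (1-R_i) = 0.0012
R_sys = 1 - 0.0012 = 0.9988

0.9988


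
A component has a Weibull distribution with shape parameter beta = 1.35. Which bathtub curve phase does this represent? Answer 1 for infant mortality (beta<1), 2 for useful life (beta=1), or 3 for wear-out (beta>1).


beta = 1.35
Compare beta to 1:
beta < 1 => infant mortality (phase 1)
beta = 1 => useful life (phase 2)
beta > 1 => wear-out (phase 3)
Since beta = 1.35, this is wear-out (increasing failure rate)
Phase = 3

3


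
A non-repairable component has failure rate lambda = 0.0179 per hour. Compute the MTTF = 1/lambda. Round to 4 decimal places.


lambda = 0.0179
MTTF = 1 / 0.0179
MTTF = 55.8659

55.8659


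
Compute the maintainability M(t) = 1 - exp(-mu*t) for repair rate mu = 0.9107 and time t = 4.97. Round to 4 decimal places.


mu = 0.9107, t = 4.97
mu * t = 0.9107 * 4.97 = 4.5262
exp(-4.5262) = 0.0108
M(t) = 1 - 0.0108
M(t) = 0.9892

0.9892


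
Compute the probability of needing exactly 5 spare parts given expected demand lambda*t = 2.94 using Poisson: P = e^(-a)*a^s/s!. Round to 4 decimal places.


a = 2.94, s = 5
e^(-a) = e^(-2.94) = 0.0529
a^s = 2.94^5 = 219.6528
s! = 120
P = 0.0529 * 219.6528 / 120
P = 0.0968

0.0968


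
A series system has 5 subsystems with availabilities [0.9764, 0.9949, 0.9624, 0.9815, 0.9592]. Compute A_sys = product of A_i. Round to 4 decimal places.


Subsystems: [0.9764, 0.9949, 0.9624, 0.9815, 0.9592]
After subsystem 1 (A=0.9764): product = 0.9764
After subsystem 2 (A=0.9949): product = 0.9714
After subsystem 3 (A=0.9624): product = 0.9349
After subsystem 4 (A=0.9815): product = 0.9176
After subsystem 5 (A=0.9592): product = 0.8802
A_sys = 0.8802

0.8802


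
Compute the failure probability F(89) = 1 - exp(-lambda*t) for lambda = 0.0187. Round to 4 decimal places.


lambda = 0.0187, t = 89
lambda * t = 1.6643
exp(-1.6643) = 0.1893
F(t) = 1 - 0.1893
F(t) = 0.8107

0.8107


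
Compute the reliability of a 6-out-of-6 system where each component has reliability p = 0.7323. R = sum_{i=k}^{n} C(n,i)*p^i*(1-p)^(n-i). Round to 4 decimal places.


k = 6, n = 6, p = 0.7323
i=6: C(6,6)=1 * 0.7323^6 * 0.2677^0 = 0.1542
R = sum of terms = 0.1542

0.1542


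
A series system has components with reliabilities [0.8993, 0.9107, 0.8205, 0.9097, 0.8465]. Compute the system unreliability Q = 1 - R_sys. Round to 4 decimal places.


Components: [0.8993, 0.9107, 0.8205, 0.9097, 0.8465]
After component 1: product = 0.8993
After component 2: product = 0.819
After component 3: product = 0.672
After component 4: product = 0.6113
After component 5: product = 0.5175
R_sys = 0.5175
Q = 1 - 0.5175 = 0.4825

0.4825


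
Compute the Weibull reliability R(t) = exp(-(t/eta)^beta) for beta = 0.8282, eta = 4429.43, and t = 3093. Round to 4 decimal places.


beta = 0.8282, eta = 4429.43, t = 3093
t/eta = 3093 / 4429.43 = 0.6983
(t/eta)^beta = 0.6983^0.8282 = 0.7427
R(t) = exp(-0.7427)
R(t) = 0.4758

0.4758


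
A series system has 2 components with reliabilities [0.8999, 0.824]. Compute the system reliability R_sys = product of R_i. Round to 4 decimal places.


Components: [0.8999, 0.824]
After component 1 (R=0.8999): product = 0.8999
After component 2 (R=0.824): product = 0.7415
R_sys = 0.7415

0.7415


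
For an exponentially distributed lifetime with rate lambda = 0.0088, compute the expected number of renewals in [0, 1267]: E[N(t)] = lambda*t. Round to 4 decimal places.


lambda = 0.0088
t = 1267
E[N(t)] = lambda * t
E[N(t)] = 0.0088 * 1267
E[N(t)] = 11.1496

11.1496


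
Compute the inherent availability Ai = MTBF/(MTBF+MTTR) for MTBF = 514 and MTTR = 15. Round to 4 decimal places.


MTBF = 514
MTTR = 15
MTBF + MTTR = 529
Ai = 514 / 529
Ai = 0.9716

0.9716


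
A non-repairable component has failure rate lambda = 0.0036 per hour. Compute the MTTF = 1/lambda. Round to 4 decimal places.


lambda = 0.0036
MTTF = 1 / 0.0036
MTTF = 277.7778

277.7778


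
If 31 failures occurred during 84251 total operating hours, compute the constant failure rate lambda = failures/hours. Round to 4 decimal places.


failures = 31
total_hours = 84251
lambda = 31 / 84251
lambda = 0.0004

0.0004
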